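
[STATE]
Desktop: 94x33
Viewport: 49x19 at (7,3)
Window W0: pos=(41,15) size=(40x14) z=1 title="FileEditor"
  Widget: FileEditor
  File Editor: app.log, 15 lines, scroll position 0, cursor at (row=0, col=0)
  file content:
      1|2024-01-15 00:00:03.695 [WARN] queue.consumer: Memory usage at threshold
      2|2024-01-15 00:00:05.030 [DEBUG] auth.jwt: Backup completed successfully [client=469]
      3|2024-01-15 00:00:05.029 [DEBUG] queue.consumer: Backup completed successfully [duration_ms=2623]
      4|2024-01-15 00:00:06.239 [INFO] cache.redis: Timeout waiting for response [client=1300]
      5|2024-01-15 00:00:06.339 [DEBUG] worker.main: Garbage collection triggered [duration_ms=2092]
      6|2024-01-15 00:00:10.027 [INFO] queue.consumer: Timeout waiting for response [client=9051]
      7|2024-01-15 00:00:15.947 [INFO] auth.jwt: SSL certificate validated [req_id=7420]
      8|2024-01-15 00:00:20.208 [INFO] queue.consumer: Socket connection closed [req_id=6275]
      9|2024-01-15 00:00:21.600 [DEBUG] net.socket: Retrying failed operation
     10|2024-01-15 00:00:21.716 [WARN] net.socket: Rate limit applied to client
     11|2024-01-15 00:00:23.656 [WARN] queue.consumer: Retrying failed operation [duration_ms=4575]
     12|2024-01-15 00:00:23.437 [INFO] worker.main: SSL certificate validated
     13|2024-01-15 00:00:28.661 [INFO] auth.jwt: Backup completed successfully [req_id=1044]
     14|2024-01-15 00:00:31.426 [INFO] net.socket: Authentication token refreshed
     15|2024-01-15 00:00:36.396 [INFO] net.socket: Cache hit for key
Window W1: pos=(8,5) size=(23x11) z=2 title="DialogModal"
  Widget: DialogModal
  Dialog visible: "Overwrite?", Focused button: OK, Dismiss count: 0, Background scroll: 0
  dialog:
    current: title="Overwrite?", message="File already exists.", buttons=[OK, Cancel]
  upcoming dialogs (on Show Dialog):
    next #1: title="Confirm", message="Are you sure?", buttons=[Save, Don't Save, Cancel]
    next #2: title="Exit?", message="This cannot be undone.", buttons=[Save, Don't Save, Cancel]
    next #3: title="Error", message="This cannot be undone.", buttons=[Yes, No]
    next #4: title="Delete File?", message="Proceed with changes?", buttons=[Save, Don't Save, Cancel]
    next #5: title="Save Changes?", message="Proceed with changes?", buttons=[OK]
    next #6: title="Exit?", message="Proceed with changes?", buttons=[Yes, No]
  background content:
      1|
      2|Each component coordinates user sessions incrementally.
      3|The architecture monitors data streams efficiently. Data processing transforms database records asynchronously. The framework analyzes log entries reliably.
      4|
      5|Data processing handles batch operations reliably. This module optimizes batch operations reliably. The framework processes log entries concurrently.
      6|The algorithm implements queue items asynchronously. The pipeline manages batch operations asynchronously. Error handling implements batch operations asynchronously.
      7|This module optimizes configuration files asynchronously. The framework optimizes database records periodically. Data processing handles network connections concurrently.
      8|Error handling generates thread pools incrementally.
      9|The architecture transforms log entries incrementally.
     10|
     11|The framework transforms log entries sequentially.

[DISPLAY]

                                                 
                                                 
 ┏━━━━━━━━━━━━━━━━━━━━━┓                         
 ┃ DialogModal         ┃                         
 ┠─────────────────────┨                         
 ┃                     ┃                         
 ┃Ea┌───────────────┐di┃                         
 ┃Th│   Overwrite?  │ni┃                         
 ┃  │File already ex│  ┃                         
 ┃Da│ [OK]  Cancel  │dl┃                         
 ┃Th└───────────────┘me┃                         
 ┃This module optimizes┃                         
 ┗━━━━━━━━━━━━━━━━━━━━━┛          ┏━━━━━━━━━━━━━━
                                  ┃ FileEditor   
                                  ┠──────────────
                                  ┃█024-01-15 00:
                                  ┃2024-01-15 00:
                                  ┃2024-01-15 00:
                                  ┃2024-01-15 00:


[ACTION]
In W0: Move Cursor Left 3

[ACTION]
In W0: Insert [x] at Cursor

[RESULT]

                                                 
                                                 
 ┏━━━━━━━━━━━━━━━━━━━━━┓                         
 ┃ DialogModal         ┃                         
 ┠─────────────────────┨                         
 ┃                     ┃                         
 ┃Ea┌───────────────┐di┃                         
 ┃Th│   Overwrite?  │ni┃                         
 ┃  │File already ex│  ┃                         
 ┃Da│ [OK]  Cancel  │dl┃                         
 ┃Th└───────────────┘me┃                         
 ┃This module optimizes┃                         
 ┗━━━━━━━━━━━━━━━━━━━━━┛          ┏━━━━━━━━━━━━━━
                                  ┃ FileEditor   
                                  ┠──────────────
                                  ┃x█024-01-15 00
                                  ┃2024-01-15 00:
                                  ┃2024-01-15 00:
                                  ┃2024-01-15 00:


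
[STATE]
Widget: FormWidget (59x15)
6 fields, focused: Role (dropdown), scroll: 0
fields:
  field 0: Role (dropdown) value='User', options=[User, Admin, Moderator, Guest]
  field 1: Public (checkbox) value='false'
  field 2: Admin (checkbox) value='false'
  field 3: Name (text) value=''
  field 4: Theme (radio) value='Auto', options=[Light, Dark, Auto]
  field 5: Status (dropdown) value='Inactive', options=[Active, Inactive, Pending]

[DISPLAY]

> Role:       [User                                      ▼]
  Public:     [ ]                                          
  Admin:      [ ]                                          
  Name:       [                                           ]
  Theme:      ( ) Light  ( ) Dark  (●) Auto                
  Status:     [Inactive                                  ▼]
                                                           
                                                           
                                                           
                                                           
                                                           
                                                           
                                                           
                                                           
                                                           


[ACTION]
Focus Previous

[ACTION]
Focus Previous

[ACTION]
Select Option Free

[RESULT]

  Role:       [User                                      ▼]
  Public:     [ ]                                          
  Admin:      [ ]                                          
  Name:       [                                           ]
> Theme:      ( ) Light  ( ) Dark  (●) Auto                
  Status:     [Inactive                                  ▼]
                                                           
                                                           
                                                           
                                                           
                                                           
                                                           
                                                           
                                                           
                                                           


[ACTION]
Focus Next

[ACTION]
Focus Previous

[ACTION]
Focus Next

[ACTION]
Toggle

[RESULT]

  Role:       [User                                      ▼]
  Public:     [ ]                                          
  Admin:      [ ]                                          
  Name:       [                                           ]
  Theme:      ( ) Light  ( ) Dark  (●) Auto                
> Status:     [Inactive                                  ▼]
                                                           
                                                           
                                                           
                                                           
                                                           
                                                           
                                                           
                                                           
                                                           


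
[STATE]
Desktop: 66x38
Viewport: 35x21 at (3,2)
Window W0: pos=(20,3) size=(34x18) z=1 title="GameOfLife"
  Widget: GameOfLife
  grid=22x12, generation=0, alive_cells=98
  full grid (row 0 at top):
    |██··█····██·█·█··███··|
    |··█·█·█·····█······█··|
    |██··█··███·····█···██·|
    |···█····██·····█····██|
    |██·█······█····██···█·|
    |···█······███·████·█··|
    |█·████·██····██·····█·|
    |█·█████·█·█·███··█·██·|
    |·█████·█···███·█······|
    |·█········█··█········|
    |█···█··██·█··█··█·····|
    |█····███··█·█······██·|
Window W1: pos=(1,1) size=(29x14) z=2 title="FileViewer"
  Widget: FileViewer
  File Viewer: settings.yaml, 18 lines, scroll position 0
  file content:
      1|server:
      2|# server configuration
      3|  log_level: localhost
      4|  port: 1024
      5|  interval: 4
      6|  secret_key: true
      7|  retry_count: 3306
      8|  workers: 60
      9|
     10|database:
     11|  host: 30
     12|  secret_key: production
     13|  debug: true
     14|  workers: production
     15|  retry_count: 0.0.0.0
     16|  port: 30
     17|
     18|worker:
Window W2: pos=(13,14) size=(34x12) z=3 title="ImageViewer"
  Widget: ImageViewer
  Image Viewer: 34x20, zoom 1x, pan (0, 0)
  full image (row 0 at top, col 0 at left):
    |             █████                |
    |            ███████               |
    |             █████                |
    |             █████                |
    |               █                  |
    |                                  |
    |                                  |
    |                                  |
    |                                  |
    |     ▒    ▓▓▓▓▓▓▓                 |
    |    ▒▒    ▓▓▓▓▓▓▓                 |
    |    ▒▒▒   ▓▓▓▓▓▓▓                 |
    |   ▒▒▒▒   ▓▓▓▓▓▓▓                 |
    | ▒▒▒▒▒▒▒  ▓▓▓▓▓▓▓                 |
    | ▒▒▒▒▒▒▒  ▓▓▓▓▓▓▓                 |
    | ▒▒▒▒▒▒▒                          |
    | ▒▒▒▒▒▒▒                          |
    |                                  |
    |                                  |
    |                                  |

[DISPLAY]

FileViewer                ┃        
──────────────────────────┨━━━━━━━━
erver:                   ▲┃fe      
 server configuration    █┃────────
 log_level: localhost    ░┃        
 port: 1024              ░┃██·█·█··
 interval: 4             ░┃···█····
 secret_key: true        ░┃█·····█·
 retry_count: 3306       ░┃█·····█·
 workers: 60             ░┃·█····██
                         ░┃·███·███
atabase:                 ▼┃····██··
━━━━━━━━━━┏━━━━━━━━━━━━━━━━━━━━━━━━
          ┃ ImageViewer            
          ┠────────────────────────
          ┃             █████      
          ┃            ███████     
          ┃             █████      
          ┃             █████      
          ┃               █        
          ┃                        


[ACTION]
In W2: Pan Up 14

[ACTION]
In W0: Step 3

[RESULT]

FileViewer                ┃        
──────────────────────────┨━━━━━━━━
erver:                   ▲┃fe      
 server configuration    █┃────────
 log_level: localhost    ░┃        
 port: 1024              ░┃███·····
 interval: 4             ░┃···█····
 secret_key: true        ░┃··█·····
 retry_count: 3306       ░┃██······
 workers: 60             ░┃·······█
                         ░┃······██
atabase:                 ▼┃·······█
━━━━━━━━━━┏━━━━━━━━━━━━━━━━━━━━━━━━
          ┃ ImageViewer            
          ┠────────────────────────
          ┃             █████      
          ┃            ███████     
          ┃             █████      
          ┃             █████      
          ┃               █        
          ┃                        


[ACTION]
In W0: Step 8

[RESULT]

FileViewer                ┃        
──────────────────────────┨━━━━━━━━
erver:                   ▲┃fe      
 server configuration    █┃────────
 log_level: localhost    ░┃        
 port: 1024              ░┃██······
 interval: 4             ░┃··█·····
 secret_key: true        ░┃███·····
 retry_count: 3306       ░┃·██·····
 workers: 60             ░┃·······█
                         ░┃········
atabase:                 ▼┃········
━━━━━━━━━━┏━━━━━━━━━━━━━━━━━━━━━━━━
          ┃ ImageViewer            
          ┠────────────────────────
          ┃             █████      
          ┃            ███████     
          ┃             █████      
          ┃             █████      
          ┃               █        
          ┃                        


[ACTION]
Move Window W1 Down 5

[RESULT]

                                   
                 ┏━━━━━━━━━━━━━━━━━
                 ┃ GameOfLife      
                 ┠─────────────────
━━━━━━━━━━━━━━━━━━━━━━━━━━┓        
FileViewer                ┃██······
──────────────────────────┨··█·····
erver:                   ▲┃███·····
 server configuration    █┃·██·····
 log_level: localhost    ░┃·······█
 port: 1024              ░┃········
 interval: 4             ░┃········
 secret_ke┏━━━━━━━━━━━━━━━━━━━━━━━━
 retry_cou┃ ImageViewer            
 workers: ┠────────────────────────
          ┃             █████      
atabase:  ┃            ███████     
━━━━━━━━━━┃             █████      
          ┃             █████      
          ┃               █        
          ┃                        


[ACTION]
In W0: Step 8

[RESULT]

                                   
                 ┏━━━━━━━━━━━━━━━━━
                 ┃ GameOfLife      
                 ┠─────────────────
━━━━━━━━━━━━━━━━━━━━━━━━━━┓        
FileViewer                ┃█··█····
──────────────────────────┨···█····
erver:                   ▲┃····█···
 server configuration    █┃██··█···
 log_level: localhost    ░┃·█·█····
 port: 1024              ░┃··█·····
 interval: 4             ░┃········
 secret_ke┏━━━━━━━━━━━━━━━━━━━━━━━━
 retry_cou┃ ImageViewer            
 workers: ┠────────────────────────
          ┃             █████      
atabase:  ┃            ███████     
━━━━━━━━━━┃             █████      
          ┃             █████      
          ┃               █        
          ┃                        


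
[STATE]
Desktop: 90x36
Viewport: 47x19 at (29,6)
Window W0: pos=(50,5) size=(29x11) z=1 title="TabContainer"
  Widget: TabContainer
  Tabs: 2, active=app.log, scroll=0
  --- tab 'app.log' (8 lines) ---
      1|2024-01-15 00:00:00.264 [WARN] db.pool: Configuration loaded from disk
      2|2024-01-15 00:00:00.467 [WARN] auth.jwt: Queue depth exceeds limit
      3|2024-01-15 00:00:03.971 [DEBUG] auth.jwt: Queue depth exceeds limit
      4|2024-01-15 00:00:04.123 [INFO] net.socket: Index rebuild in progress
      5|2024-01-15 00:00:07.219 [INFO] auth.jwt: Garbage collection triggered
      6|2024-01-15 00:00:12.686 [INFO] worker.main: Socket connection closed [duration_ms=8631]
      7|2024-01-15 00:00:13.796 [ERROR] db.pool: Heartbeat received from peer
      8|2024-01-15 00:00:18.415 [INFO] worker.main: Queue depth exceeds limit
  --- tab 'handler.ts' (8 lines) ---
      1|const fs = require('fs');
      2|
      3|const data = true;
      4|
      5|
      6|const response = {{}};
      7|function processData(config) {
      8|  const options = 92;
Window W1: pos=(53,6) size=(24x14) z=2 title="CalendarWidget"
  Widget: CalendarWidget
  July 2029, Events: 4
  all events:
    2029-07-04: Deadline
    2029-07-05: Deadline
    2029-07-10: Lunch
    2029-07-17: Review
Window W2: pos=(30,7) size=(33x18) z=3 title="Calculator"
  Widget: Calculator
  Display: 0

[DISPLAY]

                     ┃ T┏━━━━━━━━━━━━━━━━━━━━━━
 ┏━━━━━━━━━━━━━━━━━━━━━━━━━━━━━━━┓Widget       
 ┃ Calculator                    ┃─────────────
 ┠───────────────────────────────┨y 2029       
 ┃                              0┃Th Fr Sa Su  
 ┃┌───┬───┬───┬───┐              ┃          1  
 ┃│ 7 │ 8 │ 9 │ ÷ │              ┃  5*  6  7  8
 ┃├───┼───┼───┼───┤              ┃ 12 13 14 15 
 ┃│ 4 │ 5 │ 6 │ × │              ┃ 19 20 21 22 
 ┃├───┼───┼───┼───┤              ┃26 27 28 29  
 ┃│ 1 │ 2 │ 3 │ - │              ┃             
 ┃├───┼───┼───┼───┤              ┃             
 ┃│ 0 │ . │ = │ + │              ┃             
 ┃├───┼───┼───┼───┤              ┃━━━━━━━━━━━━━
 ┃│ C │ MC│ MR│ M+│              ┃             
 ┃└───┴───┴───┴───┘              ┃             
 ┃                               ┃             
 ┃                               ┃             
 ┗━━━━━━━━━━━━━━━━━━━━━━━━━━━━━━━┛             


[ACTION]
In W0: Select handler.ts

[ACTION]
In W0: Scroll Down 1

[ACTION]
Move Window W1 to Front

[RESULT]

                     ┃ T┏━━━━━━━━━━━━━━━━━━━━━━
 ┏━━━━━━━━━━━━━━━━━━━━━━┃ CalendarWidget       
 ┃ Calculator           ┠──────────────────────
 ┠──────────────────────┃      July 2029       
 ┃                      ┃Mo Tu We Th Fr Sa Su  
 ┃┌───┬───┬───┬───┐     ┃                   1  
 ┃│ 7 │ 8 │ 9 │ ÷ │     ┃ 2  3  4*  5*  6  7  8
 ┃├───┼───┼───┼───┤     ┃ 9 10* 11 12 13 14 15 
 ┃│ 4 │ 5 │ 6 │ × │     ┃16 17* 18 19 20 21 22 
 ┃├───┼───┼───┼───┤     ┃23 24 25 26 27 28 29  
 ┃│ 1 │ 2 │ 3 │ - │     ┃30 31                 
 ┃├───┼───┼───┼───┤     ┃                      
 ┃│ 0 │ . │ = │ + │     ┃                      
 ┃├───┼───┼───┼───┤     ┗━━━━━━━━━━━━━━━━━━━━━━
 ┃│ C │ MC│ MR│ M+│              ┃             
 ┃└───┴───┴───┴───┘              ┃             
 ┃                               ┃             
 ┃                               ┃             
 ┗━━━━━━━━━━━━━━━━━━━━━━━━━━━━━━━┛             


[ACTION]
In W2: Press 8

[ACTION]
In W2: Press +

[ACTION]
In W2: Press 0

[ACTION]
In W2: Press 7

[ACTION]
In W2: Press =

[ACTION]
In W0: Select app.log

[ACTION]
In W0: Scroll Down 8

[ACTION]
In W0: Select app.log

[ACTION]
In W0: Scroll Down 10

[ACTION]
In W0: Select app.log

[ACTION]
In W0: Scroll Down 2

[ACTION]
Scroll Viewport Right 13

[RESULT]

        ┃ T┏━━━━━━━━━━━━━━━━━━━━━━┓ ┃          
━━━━━━━━━━━┃ CalendarWidget       ┃─┨          
           ┠──────────────────────┨ ┃          
───────────┃      July 2029       ┃─┃          
           ┃Mo Tu We Th Fr Sa Su  ┃E┃          
─┬───┐     ┃                   1  ┃N┃          
 │ ÷ │     ┃ 2  3  4*  5*  6  7  8┃N┃          
─┼───┤     ┃ 9 10* 11 12 13 14 15 ┃N┃          
 │ × │     ┃16 17* 18 19 20 21 22 ┃R┃          
─┼───┤     ┃23 24 25 26 27 28 29  ┃━┛          
 │ - │     ┃30 31                 ┃            
─┼───┤     ┃                      ┃            
 │ + │     ┃                      ┃            
─┼───┤     ┗━━━━━━━━━━━━━━━━━━━━━━┛            
R│ M+│              ┃                          
─┴───┘              ┃                          
                    ┃                          
                    ┃                          
━━━━━━━━━━━━━━━━━━━━┛                          


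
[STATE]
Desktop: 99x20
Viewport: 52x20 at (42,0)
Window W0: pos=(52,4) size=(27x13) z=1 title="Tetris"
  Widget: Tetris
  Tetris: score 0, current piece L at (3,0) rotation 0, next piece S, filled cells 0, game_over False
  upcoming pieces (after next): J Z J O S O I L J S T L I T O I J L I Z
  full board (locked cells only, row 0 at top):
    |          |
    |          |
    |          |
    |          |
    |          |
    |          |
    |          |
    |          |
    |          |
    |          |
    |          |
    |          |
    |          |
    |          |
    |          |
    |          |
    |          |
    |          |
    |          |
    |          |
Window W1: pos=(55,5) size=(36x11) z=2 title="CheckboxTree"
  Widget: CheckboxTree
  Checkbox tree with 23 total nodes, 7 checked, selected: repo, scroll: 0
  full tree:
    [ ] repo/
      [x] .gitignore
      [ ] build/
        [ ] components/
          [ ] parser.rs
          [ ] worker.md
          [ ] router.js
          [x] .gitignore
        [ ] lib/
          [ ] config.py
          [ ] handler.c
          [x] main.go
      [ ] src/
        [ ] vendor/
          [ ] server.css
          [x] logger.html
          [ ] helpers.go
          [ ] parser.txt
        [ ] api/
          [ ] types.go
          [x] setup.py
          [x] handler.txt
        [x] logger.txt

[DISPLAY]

                                                    
                                                    
                                                    
                                                    
          ┏━━━━━━━━━━━━━━━━━━━━━━━━━┓               
          ┃ T┏━━━━━━━━━━━━━━━━━━━━━━━━━━━━━━━━━━┓   
          ┠──┃ CheckboxTree                     ┃   
          ┃  ┠──────────────────────────────────┨   
          ┃  ┃>[-] repo/                        ┃   
          ┃  ┃   [x] .gitignore                 ┃   
          ┃  ┃   [-] build/                     ┃   
          ┃  ┃     [-] components/              ┃   
          ┃  ┃       [ ] parser.rs              ┃   
          ┃  ┃       [ ] worker.md              ┃   
          ┃  ┃       [ ] router.js              ┃   
          ┃  ┗━━━━━━━━━━━━━━━━━━━━━━━━━━━━━━━━━━┛   
          ┗━━━━━━━━━━━━━━━━━━━━━━━━━┛               
                                                    
                                                    
                                                    


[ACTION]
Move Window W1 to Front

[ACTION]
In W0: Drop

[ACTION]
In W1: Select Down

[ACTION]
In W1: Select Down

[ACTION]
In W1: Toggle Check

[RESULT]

                                                    
                                                    
                                                    
                                                    
          ┏━━━━━━━━━━━━━━━━━━━━━━━━━┓               
          ┃ T┏━━━━━━━━━━━━━━━━━━━━━━━━━━━━━━━━━━┓   
          ┠──┃ CheckboxTree                     ┃   
          ┃  ┠──────────────────────────────────┨   
          ┃  ┃ [-] repo/                        ┃   
          ┃  ┃   [x] .gitignore                 ┃   
          ┃  ┃>  [x] build/                     ┃   
          ┃  ┃     [x] components/              ┃   
          ┃  ┃       [x] parser.rs              ┃   
          ┃  ┃       [x] worker.md              ┃   
          ┃  ┃       [x] router.js              ┃   
          ┃  ┗━━━━━━━━━━━━━━━━━━━━━━━━━━━━━━━━━━┛   
          ┗━━━━━━━━━━━━━━━━━━━━━━━━━┛               
                                                    
                                                    
                                                    


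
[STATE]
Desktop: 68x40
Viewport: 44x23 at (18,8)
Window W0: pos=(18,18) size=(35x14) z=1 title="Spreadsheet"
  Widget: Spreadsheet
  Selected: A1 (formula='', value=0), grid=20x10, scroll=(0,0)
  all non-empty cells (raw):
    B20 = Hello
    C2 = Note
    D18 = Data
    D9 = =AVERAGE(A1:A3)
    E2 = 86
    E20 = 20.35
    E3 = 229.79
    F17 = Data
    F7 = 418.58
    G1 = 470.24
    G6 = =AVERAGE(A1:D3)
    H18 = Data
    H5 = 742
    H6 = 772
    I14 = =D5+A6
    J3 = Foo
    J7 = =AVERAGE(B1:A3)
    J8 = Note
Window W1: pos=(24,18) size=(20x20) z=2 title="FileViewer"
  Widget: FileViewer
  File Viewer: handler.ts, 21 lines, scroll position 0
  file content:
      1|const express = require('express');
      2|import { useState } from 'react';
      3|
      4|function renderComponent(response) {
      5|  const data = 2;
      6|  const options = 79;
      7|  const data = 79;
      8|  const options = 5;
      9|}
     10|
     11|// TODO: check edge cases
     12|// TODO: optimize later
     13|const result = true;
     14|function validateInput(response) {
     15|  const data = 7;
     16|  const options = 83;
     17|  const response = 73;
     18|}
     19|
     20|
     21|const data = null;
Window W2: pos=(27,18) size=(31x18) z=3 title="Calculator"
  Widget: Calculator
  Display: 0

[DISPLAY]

                                            
                                            
                                            
                                            
                                            
                                            
                                            
                                            
                                            
                                            
┏━━━━━┏━━┏━━━━━━━━━━━━━━━━━━━━━━━━━━━━━┓    
┃ Spre┃ F┃ Calculator                  ┃    
┠─────┠──┠─────────────────────────────┨    
┃A1:  ┃co┃                            0┃    
┃     ┃im┃┌───┬───┬───┬───┐            ┃    
┃-----┃  ┃│ 7 │ 8 │ 9 │ ÷ │            ┃    
┃  1  ┃fu┃├───┼───┼───┼───┤            ┃    
┃  2  ┃  ┃│ 4 │ 5 │ 6 │ × │            ┃    
┃  3  ┃  ┃├───┼───┼───┼───┤            ┃    
┃  4  ┃  ┃│ 1 │ 2 │ 3 │ - │            ┃    
┃  5  ┃  ┃├───┼───┼───┼───┤            ┃    
┃  6  ┃} ┃│ 0 │ . │ = │ + │            ┃    
┃  7  ┃  ┃├───┼───┼───┼───┤            ┃    


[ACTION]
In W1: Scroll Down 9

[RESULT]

                                            
                                            
                                            
                                            
                                            
                                            
                                            
                                            
                                            
                                            
┏━━━━━┏━━┏━━━━━━━━━━━━━━━━━━━━━━━━━━━━━┓    
┃ Spre┃ F┃ Calculator                  ┃    
┠─────┠──┠─────────────────────────────┨    
┃A1:  ┃  ┃                            0┃    
┃     ┃  ┃┌───┬───┬───┬───┐            ┃    
┃-----┃  ┃│ 7 │ 8 │ 9 │ ÷ │            ┃    
┃  1  ┃} ┃├───┼───┼───┼───┤            ┃    
┃  2  ┃  ┃│ 4 │ 5 │ 6 │ × │            ┃    
┃  3  ┃//┃├───┼───┼───┼───┤            ┃    
┃  4  ┃//┃│ 1 │ 2 │ 3 │ - │            ┃    
┃  5  ┃co┃├───┼───┼───┼───┤            ┃    
┃  6  ┃fu┃│ 0 │ . │ = │ + │            ┃    
┃  7  ┃  ┃├───┼───┼───┼───┤            ┃    


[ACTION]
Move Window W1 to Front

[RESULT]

                                            
                                            
                                            
                                            
                                            
                                            
                                            
                                            
                                            
                                            
┏━━━━━┏━━━━━━━━━━━━━━━━━━┓━━━━━━━━━━━━━┓    
┃ Spre┃ FileViewer       ┃             ┃    
┠─────┠──────────────────┨─────────────┨    
┃A1:  ┃  const options =▲┃            0┃    
┃     ┃  const data = 79░┃┐            ┃    
┃-----┃  const options =░┃│            ┃    
┃  1  ┃}                ░┃┤            ┃    
┃  2  ┃                 ░┃│            ┃    
┃  3  ┃// TODO: check ed░┃┤            ┃    
┃  4  ┃// TODO: optimize░┃│            ┃    
┃  5  ┃const result = tr░┃┤            ┃    
┃  6  ┃function validate░┃│            ┃    
┃  7  ┃  const data = 7;░┃┤            ┃    


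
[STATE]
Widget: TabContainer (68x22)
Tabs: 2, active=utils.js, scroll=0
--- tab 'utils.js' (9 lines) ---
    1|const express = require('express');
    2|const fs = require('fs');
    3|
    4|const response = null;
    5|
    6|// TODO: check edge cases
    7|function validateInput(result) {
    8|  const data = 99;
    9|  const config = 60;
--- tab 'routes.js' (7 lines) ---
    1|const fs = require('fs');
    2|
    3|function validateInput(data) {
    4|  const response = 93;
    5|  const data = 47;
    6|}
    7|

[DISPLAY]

[utils.js]│ routes.js                                               
────────────────────────────────────────────────────────────────────
const express = require('express');                                 
const fs = require('fs');                                           
                                                                    
const response = null;                                              
                                                                    
// TODO: check edge cases                                           
function validateInput(result) {                                    
  const data = 99;                                                  
  const config = 60;                                                
                                                                    
                                                                    
                                                                    
                                                                    
                                                                    
                                                                    
                                                                    
                                                                    
                                                                    
                                                                    
                                                                    


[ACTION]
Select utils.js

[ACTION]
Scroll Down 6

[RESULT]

[utils.js]│ routes.js                                               
────────────────────────────────────────────────────────────────────
function validateInput(result) {                                    
  const data = 99;                                                  
  const config = 60;                                                
                                                                    
                                                                    
                                                                    
                                                                    
                                                                    
                                                                    
                                                                    
                                                                    
                                                                    
                                                                    
                                                                    
                                                                    
                                                                    
                                                                    
                                                                    
                                                                    
                                                                    


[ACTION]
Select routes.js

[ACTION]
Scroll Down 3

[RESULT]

 utils.js │[routes.js]                                              
────────────────────────────────────────────────────────────────────
  const response = 93;                                              
  const data = 47;                                                  
}                                                                   
                                                                    
                                                                    
                                                                    
                                                                    
                                                                    
                                                                    
                                                                    
                                                                    
                                                                    
                                                                    
                                                                    
                                                                    
                                                                    
                                                                    
                                                                    
                                                                    
                                                                    


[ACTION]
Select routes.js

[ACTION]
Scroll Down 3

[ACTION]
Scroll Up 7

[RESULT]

 utils.js │[routes.js]                                              
────────────────────────────────────────────────────────────────────
const fs = require('fs');                                           
                                                                    
function validateInput(data) {                                      
  const response = 93;                                              
  const data = 47;                                                  
}                                                                   
                                                                    
                                                                    
                                                                    
                                                                    
                                                                    
                                                                    
                                                                    
                                                                    
                                                                    
                                                                    
                                                                    
                                                                    
                                                                    
                                                                    
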